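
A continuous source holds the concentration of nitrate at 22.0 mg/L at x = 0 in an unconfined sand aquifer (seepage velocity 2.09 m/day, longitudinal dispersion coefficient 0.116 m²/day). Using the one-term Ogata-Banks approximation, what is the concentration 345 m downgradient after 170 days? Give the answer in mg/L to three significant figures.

20.9 mg/L

For a continuous step input, C/C₀ ≈ ½·erfc((x−vt)/(2√(Dt))).
vt = 2.09 × 170 = 355.3 m and 2√(Dt) = 2√(0.116 × 170) = 8.881 m.
Argument (x−vt)/(2√(Dt)) = (345 − 355.3)/8.881 = -1.160; ½·erfc(-1.160) = 0.9495.
C = 22.0 × 0.9495 = 20.9 mg/L.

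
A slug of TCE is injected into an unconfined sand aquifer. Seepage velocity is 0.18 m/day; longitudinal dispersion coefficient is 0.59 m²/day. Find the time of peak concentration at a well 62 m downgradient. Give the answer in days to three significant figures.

327 days

For the 1D instantaneous-source solution, setting ∂C/∂t = 0 at fixed x gives v²t² + 2Dt − x² = 0, so t = (√(D² + v²x²) − D)/v².
√(D² + v²x²) = √(0.59² + 0.18² × 62²) = 11.18; v² = 0.0324.
t = (11.18 − 0.59)/0.0324 = 327 days (vs. the pure-advection estimate x/v = 344 d).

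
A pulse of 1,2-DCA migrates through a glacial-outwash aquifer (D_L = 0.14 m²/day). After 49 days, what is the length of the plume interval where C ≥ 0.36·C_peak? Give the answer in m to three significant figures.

The plume is Gaussian with σ = √(2Dt) = √(2 × 0.14 × 49) = 3.704 m.
C/C_peak = exp(−Δx²/(2σ²)) = 0.36 ⇒ Δx = σ·√(−2 ln 0.36) = 3.704 × 1.429 = 5.293 m.
Width = 2Δx = 10.6 m.

10.6 m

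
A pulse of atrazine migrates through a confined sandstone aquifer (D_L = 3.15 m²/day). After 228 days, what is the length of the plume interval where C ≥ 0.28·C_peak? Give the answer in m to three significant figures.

The plume is Gaussian with σ = √(2Dt) = √(2 × 3.15 × 228) = 37.90 m.
C/C_peak = exp(−Δx²/(2σ²)) = 0.28 ⇒ Δx = σ·√(−2 ln 0.28) = 37.90 × 1.596 = 60.49 m.
Width = 2Δx = 121 m.

121 m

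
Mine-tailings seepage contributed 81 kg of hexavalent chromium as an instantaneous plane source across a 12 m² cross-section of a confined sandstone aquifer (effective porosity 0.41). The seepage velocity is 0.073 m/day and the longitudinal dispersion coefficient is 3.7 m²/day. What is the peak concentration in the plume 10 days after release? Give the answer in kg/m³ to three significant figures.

0.764 kg/m³

The peak of an instantaneous 1D plume sits at x = vt; there the Gaussian factor is 1 and C_max = M/(n_e·A·√(4πDt)), where n_e·A is the pore area the mass is dissolved in.
√(4πDt) = √(4π × 3.7 × 10) = 21.56 m, so C_max = 81/(0.41 × 12 × 21.56) = 0.764 kg/m³.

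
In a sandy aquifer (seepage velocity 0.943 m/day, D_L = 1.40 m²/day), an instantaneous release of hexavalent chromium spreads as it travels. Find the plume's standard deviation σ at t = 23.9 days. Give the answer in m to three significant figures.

8.18 m

Dispersive spreading gives a Gaussian with σ² = 2Dt; advection only shifts the center.
σ = √(2 × 1.40 × 23.9) = 8.18 m.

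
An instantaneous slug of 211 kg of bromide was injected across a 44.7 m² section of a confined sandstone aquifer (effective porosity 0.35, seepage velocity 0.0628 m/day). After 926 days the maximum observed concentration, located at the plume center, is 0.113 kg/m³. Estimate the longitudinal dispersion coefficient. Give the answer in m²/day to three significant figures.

1.22 m²/day

At the plume center C_max = M/(n_e·A·√(4πDt)), so D = M²/(4πt·(n_e·A·C_max)²).
n_e·A·C_max = 0.35 × 44.7 × 0.113 = 1.768 kg/m.
D = 211²/(4π × 926 × 1.768²) = 1.22 m²/day.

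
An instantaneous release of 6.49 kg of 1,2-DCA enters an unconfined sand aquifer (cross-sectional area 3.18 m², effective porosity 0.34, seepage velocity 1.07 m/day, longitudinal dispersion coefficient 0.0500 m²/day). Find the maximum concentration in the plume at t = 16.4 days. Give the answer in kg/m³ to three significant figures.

The peak of an instantaneous 1D plume sits at x = vt; there the Gaussian factor is 1 and C_max = M/(n_e·A·√(4πDt)), where n_e·A is the pore area the mass is dissolved in.
√(4πDt) = √(4π × 0.0500 × 16.4) = 3.210 m, so C_max = 6.49/(0.34 × 3.18 × 3.210) = 1.87 kg/m³.

1.87 kg/m³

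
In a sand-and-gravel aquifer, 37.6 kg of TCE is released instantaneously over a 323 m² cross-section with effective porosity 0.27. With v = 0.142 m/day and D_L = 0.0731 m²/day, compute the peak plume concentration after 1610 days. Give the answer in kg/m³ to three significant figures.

The peak of an instantaneous 1D plume sits at x = vt; there the Gaussian factor is 1 and C_max = M/(n_e·A·√(4πDt)), where n_e·A is the pore area the mass is dissolved in.
√(4πDt) = √(4π × 0.0731 × 1610) = 38.46 m, so C_max = 37.6/(0.27 × 323 × 38.46) = 0.0112 kg/m³.

0.0112 kg/m³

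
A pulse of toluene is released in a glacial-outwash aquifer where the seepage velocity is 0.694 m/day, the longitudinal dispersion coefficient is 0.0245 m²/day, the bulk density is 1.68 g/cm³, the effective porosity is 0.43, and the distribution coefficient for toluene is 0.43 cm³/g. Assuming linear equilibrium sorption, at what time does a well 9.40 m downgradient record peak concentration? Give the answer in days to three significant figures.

Retardation factor R = 1 + ρ_b·K_d/n = 1 + 1.68 × 0.43/0.43 = 2.680.
Sorption retards both mechanisms: v_R = v/R = 0.2590 m/day, D_R = D/R = 0.009142 m²/day.
Peak time from v_R²t² + 2D_R t − x² = 0: t = (√(D_R² + v_R²x²) − D_R)/v_R².
√(D_R² + v_R²x²) = √(0.009142² + 0.2590² × 9.40²) = 2.435; v_R² = 0.06708.
t = (2.435 − 0.009142)/0.06708 = 36.2 days.

36.2 days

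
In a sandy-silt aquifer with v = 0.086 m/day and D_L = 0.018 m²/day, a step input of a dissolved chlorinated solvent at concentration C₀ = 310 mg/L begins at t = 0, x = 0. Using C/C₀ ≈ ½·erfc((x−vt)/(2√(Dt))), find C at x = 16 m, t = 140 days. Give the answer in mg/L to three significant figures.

For a continuous step input, C/C₀ ≈ ½·erfc((x−vt)/(2√(Dt))).
vt = 0.086 × 140 = 12.04 m and 2√(Dt) = 2√(0.018 × 140) = 3.175 m.
Argument (x−vt)/(2√(Dt)) = (16 − 12.04)/3.175 = 1.247; ½·erfc(1.247) = 0.03891.
C = 310 × 0.03891 = 12.1 mg/L.

12.1 mg/L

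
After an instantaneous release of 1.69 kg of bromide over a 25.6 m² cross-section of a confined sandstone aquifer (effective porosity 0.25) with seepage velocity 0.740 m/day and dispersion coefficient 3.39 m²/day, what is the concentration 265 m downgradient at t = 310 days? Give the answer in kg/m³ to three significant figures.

0.00170 kg/m³

For an instantaneous plane source, C(x,t) = M/(n_e·A·√(4πDt)) · exp(−(x−vt)²/(4Dt)), with n_e·A the pore (flow) area.
Plume center vt = 0.740 × 310 = 229.4 m, so the well at 265 m is 35.6 m downgradient of the peak.
√(4πDt) = 114.9 m, giving peak height M/(n_e·A·√(4πDt)) = 1.69/(0.25 × 25.6 × 114.9) = 0.002298 kg/m³.
(x−vt)²/(4Dt) = (35.6)²/(4 × 3.39 × 310) = 0.3015; exp(−0.3015) = 0.7397.
C = 0.002298 × 0.7397 = 0.00170 kg/m³.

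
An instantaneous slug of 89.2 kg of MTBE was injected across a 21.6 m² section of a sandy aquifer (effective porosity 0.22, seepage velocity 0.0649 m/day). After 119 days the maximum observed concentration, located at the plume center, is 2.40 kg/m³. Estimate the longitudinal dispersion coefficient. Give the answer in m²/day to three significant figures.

At the plume center C_max = M/(n_e·A·√(4πDt)), so D = M²/(4πt·(n_e·A·C_max)²).
n_e·A·C_max = 0.22 × 21.6 × 2.40 = 11.40 kg/m.
D = 89.2²/(4π × 119 × 11.40²) = 0.0409 m²/day.

0.0409 m²/day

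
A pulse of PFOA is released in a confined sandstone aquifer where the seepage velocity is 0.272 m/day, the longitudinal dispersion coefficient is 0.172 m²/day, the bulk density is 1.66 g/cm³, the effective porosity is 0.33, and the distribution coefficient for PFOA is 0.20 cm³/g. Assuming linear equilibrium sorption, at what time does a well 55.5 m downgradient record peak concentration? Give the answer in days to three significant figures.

405 days

Retardation factor R = 1 + ρ_b·K_d/n = 1 + 1.66 × 0.20/0.33 = 2.006.
Sorption retards both mechanisms: v_R = v/R = 0.1356 m/day, D_R = D/R = 0.08574 m²/day.
Peak time from v_R²t² + 2D_R t − x² = 0: t = (√(D_R² + v_R²x²) − D_R)/v_R².
√(D_R² + v_R²x²) = √(0.08574² + 0.1356² × 55.5²) = 7.526; v_R² = 0.01839.
t = (7.526 − 0.08574)/0.01839 = 405 days.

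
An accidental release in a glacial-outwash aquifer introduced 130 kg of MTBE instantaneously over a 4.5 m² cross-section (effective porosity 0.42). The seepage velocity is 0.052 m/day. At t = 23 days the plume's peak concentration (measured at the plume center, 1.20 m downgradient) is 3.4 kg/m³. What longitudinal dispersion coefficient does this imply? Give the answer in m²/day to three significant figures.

1.42 m²/day

At the plume center C_max = M/(n_e·A·√(4πDt)), so D = M²/(4πt·(n_e·A·C_max)²).
n_e·A·C_max = 0.42 × 4.5 × 3.4 = 6.426 kg/m.
D = 130²/(4π × 23 × 6.426²) = 1.42 m²/day.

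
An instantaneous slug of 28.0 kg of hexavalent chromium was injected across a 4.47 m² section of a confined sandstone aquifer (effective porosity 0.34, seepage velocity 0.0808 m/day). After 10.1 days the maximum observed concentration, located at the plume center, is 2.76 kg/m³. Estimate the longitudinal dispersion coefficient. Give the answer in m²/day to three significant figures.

0.351 m²/day

At the plume center C_max = M/(n_e·A·√(4πDt)), so D = M²/(4πt·(n_e·A·C_max)²).
n_e·A·C_max = 0.34 × 4.47 × 2.76 = 4.195 kg/m.
D = 28.0²/(4π × 10.1 × 4.195²) = 0.351 m²/day.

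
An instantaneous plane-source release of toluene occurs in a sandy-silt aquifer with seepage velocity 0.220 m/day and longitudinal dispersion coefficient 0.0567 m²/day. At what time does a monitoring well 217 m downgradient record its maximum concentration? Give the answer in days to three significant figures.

985 days

For the 1D instantaneous-source solution, setting ∂C/∂t = 0 at fixed x gives v²t² + 2Dt − x² = 0, so t = (√(D² + v²x²) − D)/v².
√(D² + v²x²) = √(0.0567² + 0.220² × 217²) = 47.74; v² = 0.0484.
t = (47.74 − 0.0567)/0.0484 = 985 days (vs. the pure-advection estimate x/v = 986 d).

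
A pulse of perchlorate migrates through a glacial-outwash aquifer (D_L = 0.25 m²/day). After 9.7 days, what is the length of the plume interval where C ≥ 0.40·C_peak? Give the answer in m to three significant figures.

5.96 m

The plume is Gaussian with σ = √(2Dt) = √(2 × 0.25 × 9.7) = 2.202 m.
C/C_peak = exp(−Δx²/(2σ²)) = 0.40 ⇒ Δx = σ·√(−2 ln 0.40) = 2.202 × 1.354 = 2.982 m.
Width = 2Δx = 5.96 m.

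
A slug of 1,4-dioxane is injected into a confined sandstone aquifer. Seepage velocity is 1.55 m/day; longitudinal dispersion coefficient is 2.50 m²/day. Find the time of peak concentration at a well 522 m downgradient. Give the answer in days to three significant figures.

336 days

For the 1D instantaneous-source solution, setting ∂C/∂t = 0 at fixed x gives v²t² + 2Dt − x² = 0, so t = (√(D² + v²x²) − D)/v².
√(D² + v²x²) = √(2.50² + 1.55² × 522²) = 809.1; v² = 2.4025.
t = (809.1 − 2.50)/2.4025 = 336 days (vs. the pure-advection estimate x/v = 337 d).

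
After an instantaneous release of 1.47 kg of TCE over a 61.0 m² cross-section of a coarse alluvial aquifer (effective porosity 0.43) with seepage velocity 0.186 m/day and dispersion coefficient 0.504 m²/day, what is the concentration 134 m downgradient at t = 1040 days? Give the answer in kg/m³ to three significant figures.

For an instantaneous plane source, C(x,t) = M/(n_e·A·√(4πDt)) · exp(−(x−vt)²/(4Dt)), with n_e·A the pore (flow) area.
Plume center vt = 0.186 × 1040 = 193.44 m, so the well at 134 m is 59.44 m upgradient of the peak.
√(4πDt) = 81.16 m, giving peak height M/(n_e·A·√(4πDt)) = 1.47/(0.43 × 61.0 × 81.16) = 0.0006905 kg/m³.
(x−vt)²/(4Dt) = (-59.44)²/(4 × 0.504 × 1040) = 1.685; exp(−1.685) = 0.1854.
C = 0.0006905 × 0.1854 = 0.000128 kg/m³.

0.000128 kg/m³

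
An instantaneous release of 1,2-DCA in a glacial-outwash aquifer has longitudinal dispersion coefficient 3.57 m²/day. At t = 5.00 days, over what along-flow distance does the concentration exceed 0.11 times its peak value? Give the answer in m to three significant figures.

The plume is Gaussian with σ = √(2Dt) = √(2 × 3.57 × 5.00) = 5.975 m.
C/C_peak = exp(−Δx²/(2σ²)) = 0.11 ⇒ Δx = σ·√(−2 ln 0.11) = 5.975 × 2.101 = 12.55 m.
Width = 2Δx = 25.1 m.

25.1 m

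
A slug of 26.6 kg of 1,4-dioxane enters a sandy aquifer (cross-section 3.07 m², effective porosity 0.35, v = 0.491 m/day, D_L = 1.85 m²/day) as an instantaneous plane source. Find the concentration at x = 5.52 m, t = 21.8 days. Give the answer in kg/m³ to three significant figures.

For an instantaneous plane source, C(x,t) = M/(n_e·A·√(4πDt)) · exp(−(x−vt)²/(4Dt)), with n_e·A the pore (flow) area.
Plume center vt = 0.491 × 21.8 = 10.7038 m, so the well at 5.52 m is 5.1838 m upgradient of the peak.
√(4πDt) = 22.51 m, giving peak height M/(n_e·A·√(4πDt)) = 26.6/(0.35 × 3.07 × 22.51) = 1.100 kg/m³.
(x−vt)²/(4Dt) = (-5.1838)²/(4 × 1.85 × 21.8) = 0.1666; exp(−0.1666) = 0.8465.
C = 1.100 × 0.8465 = 0.931 kg/m³.

0.931 kg/m³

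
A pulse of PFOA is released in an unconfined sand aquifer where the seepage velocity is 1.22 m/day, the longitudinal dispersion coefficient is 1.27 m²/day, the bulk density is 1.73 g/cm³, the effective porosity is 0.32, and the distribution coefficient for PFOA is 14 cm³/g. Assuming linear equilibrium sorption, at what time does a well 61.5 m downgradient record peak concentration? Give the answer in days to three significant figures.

Retardation factor R = 1 + ρ_b·K_d/n = 1 + 1.73 × 14/0.32 = 76.69.
Sorption retards both mechanisms: v_R = v/R = 0.01591 m/day, D_R = D/R = 0.01656 m²/day.
Peak time from v_R²t² + 2D_R t − x² = 0: t = (√(D_R² + v_R²x²) − D_R)/v_R².
√(D_R² + v_R²x²) = √(0.01656² + 0.01591² × 61.5²) = 0.9786; v_R² = 0.0002531.
t = (0.9786 − 0.01656)/0.0002531 = 3800 days.

3800 days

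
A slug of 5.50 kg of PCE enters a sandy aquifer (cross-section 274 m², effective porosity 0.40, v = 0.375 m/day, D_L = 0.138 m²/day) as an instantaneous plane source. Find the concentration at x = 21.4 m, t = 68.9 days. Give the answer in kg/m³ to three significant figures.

For an instantaneous plane source, C(x,t) = M/(n_e·A·√(4πDt)) · exp(−(x−vt)²/(4Dt)), with n_e·A the pore (flow) area.
Plume center vt = 0.375 × 68.9 = 25.8375 m, so the well at 21.4 m is 4.4375 m upgradient of the peak.
√(4πDt) = 10.93 m, giving peak height M/(n_e·A·√(4πDt)) = 5.50/(0.40 × 274 × 10.93) = 0.004591 kg/m³.
(x−vt)²/(4Dt) = (-4.4375)²/(4 × 0.138 × 68.9) = 0.5177; exp(−0.5177) = 0.5959.
C = 0.004591 × 0.5959 = 0.00274 kg/m³.

0.00274 kg/m³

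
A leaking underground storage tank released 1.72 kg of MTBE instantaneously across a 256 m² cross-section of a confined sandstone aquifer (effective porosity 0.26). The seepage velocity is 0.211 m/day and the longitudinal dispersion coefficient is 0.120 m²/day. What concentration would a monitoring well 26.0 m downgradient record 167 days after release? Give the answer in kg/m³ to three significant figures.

0.000562 kg/m³

For an instantaneous plane source, C(x,t) = M/(n_e·A·√(4πDt)) · exp(−(x−vt)²/(4Dt)), with n_e·A the pore (flow) area.
Plume center vt = 0.211 × 167 = 35.237 m, so the well at 26.0 m is 9.237 m upgradient of the peak.
√(4πDt) = 15.87 m, giving peak height M/(n_e·A·√(4πDt)) = 1.72/(0.26 × 256 × 15.87) = 0.001628 kg/m³.
(x−vt)²/(4Dt) = (-9.237)²/(4 × 0.120 × 167) = 1.064; exp(−1.064) = 0.3451.
C = 0.001628 × 0.3451 = 0.000562 kg/m³.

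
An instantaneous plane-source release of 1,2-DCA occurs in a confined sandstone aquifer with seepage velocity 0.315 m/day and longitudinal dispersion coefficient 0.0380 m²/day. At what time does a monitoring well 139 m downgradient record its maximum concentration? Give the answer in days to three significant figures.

For the 1D instantaneous-source solution, setting ∂C/∂t = 0 at fixed x gives v²t² + 2Dt − x² = 0, so t = (√(D² + v²x²) − D)/v².
√(D² + v²x²) = √(0.0380² + 0.315² × 139²) = 43.79; v² = 0.099225.
t = (43.79 − 0.0380)/0.099225 = 441 days (vs. the pure-advection estimate x/v = 441 d).

441 days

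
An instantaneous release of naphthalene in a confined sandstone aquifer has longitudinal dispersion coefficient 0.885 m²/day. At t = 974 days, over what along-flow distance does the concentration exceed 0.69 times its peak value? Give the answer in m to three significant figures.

The plume is Gaussian with σ = √(2Dt) = √(2 × 0.885 × 974) = 41.52 m.
C/C_peak = exp(−Δx²/(2σ²)) = 0.69 ⇒ Δx = σ·√(−2 ln 0.69) = 41.52 × 0.8615 = 35.77 m.
Width = 2Δx = 71.5 m.

71.5 m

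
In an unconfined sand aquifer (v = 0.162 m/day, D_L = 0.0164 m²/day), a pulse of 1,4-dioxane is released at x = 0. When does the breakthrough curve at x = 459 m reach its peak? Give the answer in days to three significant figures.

For the 1D instantaneous-source solution, setting ∂C/∂t = 0 at fixed x gives v²t² + 2Dt − x² = 0, so t = (√(D² + v²x²) − D)/v².
√(D² + v²x²) = √(0.0164² + 0.162² × 459²) = 74.36; v² = 0.026244.
t = (74.36 − 0.0164)/0.026244 = 2830 days (vs. the pure-advection estimate x/v = 2830 d).

2830 days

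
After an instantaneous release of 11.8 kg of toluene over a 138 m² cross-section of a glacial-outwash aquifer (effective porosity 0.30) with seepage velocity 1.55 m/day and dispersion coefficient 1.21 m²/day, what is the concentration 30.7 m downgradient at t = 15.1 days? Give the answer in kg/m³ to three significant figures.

For an instantaneous plane source, C(x,t) = M/(n_e·A·√(4πDt)) · exp(−(x−vt)²/(4Dt)), with n_e·A the pore (flow) area.
Plume center vt = 1.55 × 15.1 = 23.405 m, so the well at 30.7 m is 7.295 m downgradient of the peak.
√(4πDt) = 15.15 m, giving peak height M/(n_e·A·√(4πDt)) = 11.8/(0.30 × 138 × 15.15) = 0.01881 kg/m³.
(x−vt)²/(4Dt) = (7.295)²/(4 × 1.21 × 15.1) = 0.7282; exp(−0.7282) = 0.4828.
C = 0.01881 × 0.4828 = 0.00908 kg/m³.

0.00908 kg/m³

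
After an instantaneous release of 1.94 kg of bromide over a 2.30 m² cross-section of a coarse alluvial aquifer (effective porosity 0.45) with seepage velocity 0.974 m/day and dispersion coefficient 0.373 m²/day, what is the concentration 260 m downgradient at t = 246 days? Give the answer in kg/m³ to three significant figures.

0.0178 kg/m³

For an instantaneous plane source, C(x,t) = M/(n_e·A·√(4πDt)) · exp(−(x−vt)²/(4Dt)), with n_e·A the pore (flow) area.
Plume center vt = 0.974 × 246 = 239.604 m, so the well at 260 m is 20.396 m downgradient of the peak.
√(4πDt) = 33.96 m, giving peak height M/(n_e·A·√(4πDt)) = 1.94/(0.45 × 2.30 × 33.96) = 0.05519 kg/m³.
(x−vt)²/(4Dt) = (20.396)²/(4 × 0.373 × 246) = 1.133; exp(−1.133) = 0.3221.
C = 0.05519 × 0.3221 = 0.0178 kg/m³.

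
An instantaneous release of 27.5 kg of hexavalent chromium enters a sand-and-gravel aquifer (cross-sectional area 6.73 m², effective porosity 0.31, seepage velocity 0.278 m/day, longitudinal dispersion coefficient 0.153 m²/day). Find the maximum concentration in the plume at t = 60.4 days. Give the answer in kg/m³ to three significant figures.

The peak of an instantaneous 1D plume sits at x = vt; there the Gaussian factor is 1 and C_max = M/(n_e·A·√(4πDt)), where n_e·A is the pore area the mass is dissolved in.
√(4πDt) = √(4π × 0.153 × 60.4) = 10.78 m, so C_max = 27.5/(0.31 × 6.73 × 10.78) = 1.22 kg/m³.

1.22 kg/m³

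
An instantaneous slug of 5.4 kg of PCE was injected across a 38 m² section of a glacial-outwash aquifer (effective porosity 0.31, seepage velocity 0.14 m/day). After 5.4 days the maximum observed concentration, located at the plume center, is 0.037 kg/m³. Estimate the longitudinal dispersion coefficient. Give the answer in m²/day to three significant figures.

At the plume center C_max = M/(n_e·A·√(4πDt)), so D = M²/(4πt·(n_e·A·C_max)²).
n_e·A·C_max = 0.31 × 38 × 0.037 = 0.4359 kg/m.
D = 5.4²/(4π × 5.4 × 0.4359²) = 2.26 m²/day.

2.26 m²/day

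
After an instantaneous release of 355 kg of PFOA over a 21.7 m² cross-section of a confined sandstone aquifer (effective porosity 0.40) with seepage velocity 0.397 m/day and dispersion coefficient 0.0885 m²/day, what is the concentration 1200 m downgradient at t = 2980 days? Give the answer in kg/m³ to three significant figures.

For an instantaneous plane source, C(x,t) = M/(n_e·A·√(4πDt)) · exp(−(x−vt)²/(4Dt)), with n_e·A the pore (flow) area.
Plume center vt = 0.397 × 2980 = 1183.06 m, so the well at 1200 m is 16.94 m downgradient of the peak.
√(4πDt) = 57.57 m, giving peak height M/(n_e·A·√(4πDt)) = 355/(0.40 × 21.7 × 57.57) = 0.7104 kg/m³.
(x−vt)²/(4Dt) = (16.94)²/(4 × 0.0885 × 2980) = 0.2720; exp(−0.2720) = 0.7619.
C = 0.7104 × 0.7619 = 0.541 kg/m³.

0.541 kg/m³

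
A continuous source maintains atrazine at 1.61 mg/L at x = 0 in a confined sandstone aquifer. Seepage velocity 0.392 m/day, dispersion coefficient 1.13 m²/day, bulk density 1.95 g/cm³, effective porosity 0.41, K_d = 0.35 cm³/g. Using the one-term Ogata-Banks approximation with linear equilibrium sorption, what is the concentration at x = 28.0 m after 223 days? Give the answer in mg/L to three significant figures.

Retardation factor R = 1 + ρ_b·K_d/n = 1 + 1.95 × 0.35/0.41 = 2.665.
Sorption retards both mechanisms: v_R = v/R = 0.1471 m/day, D_R = D/R = 0.4240 m²/day.
v_R·t = 0.1471 × 223 = 32.8033 m; 2√(D_R t) = 19.45 m; argument = (28.0 − 32.8033)/19.45 = -0.2470.
C = C₀ × ½·erfc(-0.2470) = 1.61 × 0.6366 = 1.02 mg/L.

1.02 mg/L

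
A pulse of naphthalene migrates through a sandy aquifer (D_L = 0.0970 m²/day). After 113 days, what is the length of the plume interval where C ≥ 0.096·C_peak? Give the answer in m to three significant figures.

The plume is Gaussian with σ = √(2Dt) = √(2 × 0.0970 × 113) = 4.682 m.
C/C_peak = exp(−Δx²/(2σ²)) = 0.096 ⇒ Δx = σ·√(−2 ln 0.096) = 4.682 × 2.165 = 10.14 m.
Width = 2Δx = 20.3 m.

20.3 m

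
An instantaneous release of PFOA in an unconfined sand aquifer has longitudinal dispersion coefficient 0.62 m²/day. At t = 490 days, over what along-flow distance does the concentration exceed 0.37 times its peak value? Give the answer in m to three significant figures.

69.5 m

The plume is Gaussian with σ = √(2Dt) = √(2 × 0.62 × 490) = 24.65 m.
C/C_peak = exp(−Δx²/(2σ²)) = 0.37 ⇒ Δx = σ·√(−2 ln 0.37) = 24.65 × 1.410 = 34.76 m.
Width = 2Δx = 69.5 m.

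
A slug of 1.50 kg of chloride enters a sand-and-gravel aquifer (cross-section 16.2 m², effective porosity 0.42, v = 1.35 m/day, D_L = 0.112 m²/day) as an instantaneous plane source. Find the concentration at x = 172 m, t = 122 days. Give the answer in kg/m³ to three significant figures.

0.00635 kg/m³

For an instantaneous plane source, C(x,t) = M/(n_e·A·√(4πDt)) · exp(−(x−vt)²/(4Dt)), with n_e·A the pore (flow) area.
Plume center vt = 1.35 × 122 = 164.7 m, so the well at 172 m is 7.3 m downgradient of the peak.
√(4πDt) = 13.10 m, giving peak height M/(n_e·A·√(4πDt)) = 1.50/(0.42 × 16.2 × 13.10) = 0.01683 kg/m³.
(x−vt)²/(4Dt) = (7.3)²/(4 × 0.112 × 122) = 0.9750; exp(−0.9750) = 0.3772.
C = 0.01683 × 0.3772 = 0.00635 kg/m³.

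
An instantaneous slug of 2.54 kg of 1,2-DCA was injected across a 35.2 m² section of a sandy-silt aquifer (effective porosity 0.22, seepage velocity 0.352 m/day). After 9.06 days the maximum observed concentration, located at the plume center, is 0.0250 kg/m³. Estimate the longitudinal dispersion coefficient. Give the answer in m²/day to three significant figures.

At the plume center C_max = M/(n_e·A·√(4πDt)), so D = M²/(4πt·(n_e·A·C_max)²).
n_e·A·C_max = 0.22 × 35.2 × 0.0250 = 0.1936 kg/m.
D = 2.54²/(4π × 9.06 × 0.1936²) = 1.51 m²/day.

1.51 m²/day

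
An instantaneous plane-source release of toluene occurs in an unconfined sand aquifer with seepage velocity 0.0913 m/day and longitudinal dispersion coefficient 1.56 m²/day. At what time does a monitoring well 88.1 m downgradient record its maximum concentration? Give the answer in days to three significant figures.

796 days

For the 1D instantaneous-source solution, setting ∂C/∂t = 0 at fixed x gives v²t² + 2Dt − x² = 0, so t = (√(D² + v²x²) − D)/v².
√(D² + v²x²) = √(1.56² + 0.0913² × 88.1²) = 8.193; v² = 0.00833569.
t = (8.193 − 1.56)/0.00833569 = 796 days (vs. the pure-advection estimate x/v = 965 d).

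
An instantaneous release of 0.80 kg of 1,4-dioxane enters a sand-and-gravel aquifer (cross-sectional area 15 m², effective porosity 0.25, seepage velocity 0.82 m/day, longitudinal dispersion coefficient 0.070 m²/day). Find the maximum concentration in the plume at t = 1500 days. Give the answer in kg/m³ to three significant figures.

0.00587 kg/m³

The peak of an instantaneous 1D plume sits at x = vt; there the Gaussian factor is 1 and C_max = M/(n_e·A·√(4πDt)), where n_e·A is the pore area the mass is dissolved in.
√(4πDt) = √(4π × 0.070 × 1500) = 36.32 m, so C_max = 0.80/(0.25 × 15 × 36.32) = 0.00587 kg/m³.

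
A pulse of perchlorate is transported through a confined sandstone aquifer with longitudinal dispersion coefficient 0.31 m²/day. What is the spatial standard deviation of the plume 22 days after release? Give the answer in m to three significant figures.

Dispersive spreading gives a Gaussian with σ² = 2Dt; advection only shifts the center.
σ = √(2 × 0.31 × 22) = 3.69 m.

3.69 m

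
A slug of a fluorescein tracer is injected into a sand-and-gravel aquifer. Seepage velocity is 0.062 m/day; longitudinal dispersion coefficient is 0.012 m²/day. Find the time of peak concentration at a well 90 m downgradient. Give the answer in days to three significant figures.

1450 days

For the 1D instantaneous-source solution, setting ∂C/∂t = 0 at fixed x gives v²t² + 2Dt − x² = 0, so t = (√(D² + v²x²) − D)/v².
√(D² + v²x²) = √(0.012² + 0.062² × 90²) = 5.580; v² = 0.003844.
t = (5.580 − 0.012)/0.003844 = 1450 days (vs. the pure-advection estimate x/v = 1450 d).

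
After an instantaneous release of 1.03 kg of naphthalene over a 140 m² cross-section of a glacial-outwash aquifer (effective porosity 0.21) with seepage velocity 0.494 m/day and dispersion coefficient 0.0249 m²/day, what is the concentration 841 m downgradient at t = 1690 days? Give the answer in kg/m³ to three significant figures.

0.00122 kg/m³

For an instantaneous plane source, C(x,t) = M/(n_e·A·√(4πDt)) · exp(−(x−vt)²/(4Dt)), with n_e·A the pore (flow) area.
Plume center vt = 0.494 × 1690 = 834.86 m, so the well at 841 m is 6.14 m downgradient of the peak.
√(4πDt) = 23.00 m, giving peak height M/(n_e·A·√(4πDt)) = 1.03/(0.21 × 140 × 23.00) = 0.001523 kg/m³.
(x−vt)²/(4Dt) = (6.14)²/(4 × 0.0249 × 1690) = 0.2240; exp(−0.2240) = 0.7993.
C = 0.001523 × 0.7993 = 0.00122 kg/m³.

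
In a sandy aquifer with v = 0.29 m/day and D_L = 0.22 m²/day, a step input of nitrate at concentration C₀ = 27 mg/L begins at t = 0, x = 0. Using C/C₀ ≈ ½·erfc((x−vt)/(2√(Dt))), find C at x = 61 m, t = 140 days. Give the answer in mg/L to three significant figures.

0.126 mg/L

For a continuous step input, C/C₀ ≈ ½·erfc((x−vt)/(2√(Dt))).
vt = 0.29 × 140 = 40.6 m and 2√(Dt) = 2√(0.22 × 140) = 11.10 m.
Argument (x−vt)/(2√(Dt)) = (61 − 40.6)/11.10 = 1.838; ½·erfc(1.838) = 0.004670.
C = 27 × 0.004670 = 0.126 mg/L.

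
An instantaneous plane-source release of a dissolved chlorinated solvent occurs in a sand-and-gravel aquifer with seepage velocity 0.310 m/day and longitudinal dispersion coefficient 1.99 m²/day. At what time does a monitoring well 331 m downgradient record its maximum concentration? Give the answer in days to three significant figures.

For the 1D instantaneous-source solution, setting ∂C/∂t = 0 at fixed x gives v²t² + 2Dt − x² = 0, so t = (√(D² + v²x²) − D)/v².
√(D² + v²x²) = √(1.99² + 0.310² × 331²) = 102.6; v² = 0.0961.
t = (102.6 − 1.99)/0.0961 = 1050 days (vs. the pure-advection estimate x/v = 1070 d).

1050 days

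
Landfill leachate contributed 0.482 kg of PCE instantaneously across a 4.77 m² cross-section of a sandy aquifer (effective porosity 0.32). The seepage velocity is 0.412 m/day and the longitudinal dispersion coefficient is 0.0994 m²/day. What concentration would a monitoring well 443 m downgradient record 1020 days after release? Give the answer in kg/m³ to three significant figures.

0.00247 kg/m³

For an instantaneous plane source, C(x,t) = M/(n_e·A·√(4πDt)) · exp(−(x−vt)²/(4Dt)), with n_e·A the pore (flow) area.
Plume center vt = 0.412 × 1020 = 420.24 m, so the well at 443 m is 22.76 m downgradient of the peak.
√(4πDt) = 35.69 m, giving peak height M/(n_e·A·√(4πDt)) = 0.482/(0.32 × 4.77 × 35.69) = 0.008848 kg/m³.
(x−vt)²/(4Dt) = (22.76)²/(4 × 0.0994 × 1020) = 1.277; exp(−1.277) = 0.2789.
C = 0.008848 × 0.2789 = 0.00247 kg/m³.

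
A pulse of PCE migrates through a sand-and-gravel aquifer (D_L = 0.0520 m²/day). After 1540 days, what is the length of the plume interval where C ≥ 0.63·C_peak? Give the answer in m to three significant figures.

The plume is Gaussian with σ = √(2Dt) = √(2 × 0.0520 × 1540) = 12.66 m.
C/C_peak = exp(−Δx²/(2σ²)) = 0.63 ⇒ Δx = σ·√(−2 ln 0.63) = 12.66 × 0.9613 = 12.17 m.
Width = 2Δx = 24.3 m.

24.3 m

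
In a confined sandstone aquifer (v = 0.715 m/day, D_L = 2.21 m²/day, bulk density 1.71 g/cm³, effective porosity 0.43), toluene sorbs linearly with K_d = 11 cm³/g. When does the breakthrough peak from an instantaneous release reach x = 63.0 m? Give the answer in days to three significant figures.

3750 days

Retardation factor R = 1 + ρ_b·K_d/n = 1 + 1.71 × 11/0.43 = 44.74.
Sorption retards both mechanisms: v_R = v/R = 0.01598 m/day, D_R = D/R = 0.04940 m²/day.
Peak time from v_R²t² + 2D_R t − x² = 0: t = (√(D_R² + v_R²x²) − D_R)/v_R².
√(D_R² + v_R²x²) = √(0.04940² + 0.01598² × 63.0²) = 1.008; v_R² = 0.0002554.
t = (1.008 − 0.04940)/0.0002554 = 3750 days.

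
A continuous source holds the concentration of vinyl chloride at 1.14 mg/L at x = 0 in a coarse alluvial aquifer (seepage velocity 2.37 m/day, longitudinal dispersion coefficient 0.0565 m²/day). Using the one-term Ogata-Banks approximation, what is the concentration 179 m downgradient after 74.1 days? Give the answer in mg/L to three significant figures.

0.138 mg/L

For a continuous step input, C/C₀ ≈ ½·erfc((x−vt)/(2√(Dt))).
vt = 2.37 × 74.1 = 175.617 m and 2√(Dt) = 2√(0.0565 × 74.1) = 4.092 m.
Argument (x−vt)/(2√(Dt)) = (179 − 175.617)/4.092 = 0.8267; ½·erfc(0.8267) = 0.1212.
C = 1.14 × 0.1212 = 0.138 mg/L.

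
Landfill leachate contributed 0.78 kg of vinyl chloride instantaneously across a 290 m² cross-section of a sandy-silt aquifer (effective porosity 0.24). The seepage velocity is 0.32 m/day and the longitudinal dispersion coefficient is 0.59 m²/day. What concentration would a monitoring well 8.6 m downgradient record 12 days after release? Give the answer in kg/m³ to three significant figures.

For an instantaneous plane source, C(x,t) = M/(n_e·A·√(4πDt)) · exp(−(x−vt)²/(4Dt)), with n_e·A the pore (flow) area.
Plume center vt = 0.32 × 12 = 3.84 m, so the well at 8.6 m is 4.76 m downgradient of the peak.
√(4πDt) = 9.432 m, giving peak height M/(n_e·A·√(4πDt)) = 0.78/(0.24 × 290 × 9.432) = 0.001188 kg/m³.
(x−vt)²/(4Dt) = (4.76)²/(4 × 0.59 × 12) = 0.8001; exp(−0.8001) = 0.4493.
C = 0.001188 × 0.4493 = 0.000534 kg/m³.

0.000534 kg/m³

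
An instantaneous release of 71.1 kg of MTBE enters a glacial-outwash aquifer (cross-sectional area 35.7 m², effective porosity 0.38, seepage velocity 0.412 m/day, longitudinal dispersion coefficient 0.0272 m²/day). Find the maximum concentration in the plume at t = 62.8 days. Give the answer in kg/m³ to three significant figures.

1.13 kg/m³

The peak of an instantaneous 1D plume sits at x = vt; there the Gaussian factor is 1 and C_max = M/(n_e·A·√(4πDt)), where n_e·A is the pore area the mass is dissolved in.
√(4πDt) = √(4π × 0.0272 × 62.8) = 4.633 m, so C_max = 71.1/(0.38 × 35.7 × 4.633) = 1.13 kg/m³.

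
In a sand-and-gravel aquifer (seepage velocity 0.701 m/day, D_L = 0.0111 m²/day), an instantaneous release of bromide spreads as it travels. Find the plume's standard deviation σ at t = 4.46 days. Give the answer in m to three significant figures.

0.315 m

Dispersive spreading gives a Gaussian with σ² = 2Dt; advection only shifts the center.
σ = √(2 × 0.0111 × 4.46) = 0.315 m.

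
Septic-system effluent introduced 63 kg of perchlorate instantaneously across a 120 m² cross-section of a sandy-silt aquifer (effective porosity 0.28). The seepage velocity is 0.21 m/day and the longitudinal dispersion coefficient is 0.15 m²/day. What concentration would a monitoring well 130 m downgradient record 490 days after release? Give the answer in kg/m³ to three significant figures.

0.00507 kg/m³

For an instantaneous plane source, C(x,t) = M/(n_e·A·√(4πDt)) · exp(−(x−vt)²/(4Dt)), with n_e·A the pore (flow) area.
Plume center vt = 0.21 × 490 = 102.9 m, so the well at 130 m is 27.1 m downgradient of the peak.
√(4πDt) = 30.39 m, giving peak height M/(n_e·A·√(4πDt)) = 63/(0.28 × 120 × 30.39) = 0.06170 kg/m³.
(x−vt)²/(4Dt) = (27.1)²/(4 × 0.15 × 490) = 2.498; exp(−2.498) = 0.08225.
C = 0.06170 × 0.08225 = 0.00507 kg/m³.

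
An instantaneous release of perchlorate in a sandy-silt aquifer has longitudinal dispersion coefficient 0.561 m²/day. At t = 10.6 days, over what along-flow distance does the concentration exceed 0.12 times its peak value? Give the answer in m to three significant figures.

The plume is Gaussian with σ = √(2Dt) = √(2 × 0.561 × 10.6) = 3.449 m.
C/C_peak = exp(−Δx²/(2σ²)) = 0.12 ⇒ Δx = σ·√(−2 ln 0.12) = 3.449 × 2.059 = 7.101 m.
Width = 2Δx = 14.2 m.

14.2 m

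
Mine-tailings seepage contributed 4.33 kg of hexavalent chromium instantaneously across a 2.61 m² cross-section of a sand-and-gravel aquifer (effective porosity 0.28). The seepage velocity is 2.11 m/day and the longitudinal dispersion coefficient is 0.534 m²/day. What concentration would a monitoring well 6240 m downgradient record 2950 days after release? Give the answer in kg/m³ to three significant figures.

For an instantaneous plane source, C(x,t) = M/(n_e·A·√(4πDt)) · exp(−(x−vt)²/(4Dt)), with n_e·A the pore (flow) area.
Plume center vt = 2.11 × 2950 = 6224.5 m, so the well at 6240 m is 15.5 m downgradient of the peak.
√(4πDt) = 140.7 m, giving peak height M/(n_e·A·√(4πDt)) = 4.33/(0.28 × 2.61 × 140.7) = 0.04211 kg/m³.
(x−vt)²/(4Dt) = (15.5)²/(4 × 0.534 × 2950) = 0.03813; exp(−0.03813) = 0.9626.
C = 0.04211 × 0.9626 = 0.0405 kg/m³.

0.0405 kg/m³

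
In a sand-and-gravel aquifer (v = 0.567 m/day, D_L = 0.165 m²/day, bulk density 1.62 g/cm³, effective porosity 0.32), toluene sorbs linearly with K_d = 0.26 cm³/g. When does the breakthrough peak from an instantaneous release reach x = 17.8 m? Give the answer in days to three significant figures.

71.5 days

Retardation factor R = 1 + ρ_b·K_d/n = 1 + 1.62 × 0.26/0.32 = 2.316.
Sorption retards both mechanisms: v_R = v/R = 0.2448 m/day, D_R = D/R = 0.07124 m²/day.
Peak time from v_R²t² + 2D_R t − x² = 0: t = (√(D_R² + v_R²x²) − D_R)/v_R².
√(D_R² + v_R²x²) = √(0.07124² + 0.2448² × 17.8²) = 4.358; v_R² = 0.05993.
t = (4.358 − 0.07124)/0.05993 = 71.5 days.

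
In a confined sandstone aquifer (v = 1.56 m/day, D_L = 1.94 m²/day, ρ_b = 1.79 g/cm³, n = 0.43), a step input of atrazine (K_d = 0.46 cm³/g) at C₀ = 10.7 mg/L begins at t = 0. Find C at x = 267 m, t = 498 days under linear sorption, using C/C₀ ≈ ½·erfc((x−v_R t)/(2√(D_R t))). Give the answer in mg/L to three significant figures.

Retardation factor R = 1 + ρ_b·K_d/n = 1 + 1.79 × 0.46/0.43 = 2.915.
Sorption retards both mechanisms: v_R = v/R = 0.5352 m/day, D_R = D/R = 0.6655 m²/day.
v_R·t = 0.5352 × 498 = 266.5296 m; 2√(D_R t) = 36.41 m; argument = (267 − 266.5296)/36.41 = 0.01292.
C = C₀ × ½·erfc(0.01292) = 10.7 × 0.4927 = 5.27 mg/L.

5.27 mg/L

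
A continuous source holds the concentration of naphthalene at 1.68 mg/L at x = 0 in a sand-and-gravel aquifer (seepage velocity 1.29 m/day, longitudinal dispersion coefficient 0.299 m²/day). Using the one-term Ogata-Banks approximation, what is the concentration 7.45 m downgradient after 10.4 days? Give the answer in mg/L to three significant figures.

1.67 mg/L

For a continuous step input, C/C₀ ≈ ½·erfc((x−vt)/(2√(Dt))).
vt = 1.29 × 10.4 = 13.416 m and 2√(Dt) = 2√(0.299 × 10.4) = 3.527 m.
Argument (x−vt)/(2√(Dt)) = (7.45 − 13.416)/3.527 = -1.692; ½·erfc(-1.692) = 0.9916.
C = 1.68 × 0.9916 = 1.67 mg/L.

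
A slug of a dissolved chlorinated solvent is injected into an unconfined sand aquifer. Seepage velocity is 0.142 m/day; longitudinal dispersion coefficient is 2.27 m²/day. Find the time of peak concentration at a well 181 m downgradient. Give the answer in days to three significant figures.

For the 1D instantaneous-source solution, setting ∂C/∂t = 0 at fixed x gives v²t² + 2Dt − x² = 0, so t = (√(D² + v²x²) − D)/v².
√(D² + v²x²) = √(2.27² + 0.142² × 181²) = 25.80; v² = 0.020164.
t = (25.80 − 2.27)/0.020164 = 1170 days (vs. the pure-advection estimate x/v = 1270 d).

1170 days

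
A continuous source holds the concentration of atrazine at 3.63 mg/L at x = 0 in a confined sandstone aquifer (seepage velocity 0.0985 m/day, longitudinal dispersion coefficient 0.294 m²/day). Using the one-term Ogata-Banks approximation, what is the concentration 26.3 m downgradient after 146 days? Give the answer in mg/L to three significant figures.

0.360 mg/L

For a continuous step input, C/C₀ ≈ ½·erfc((x−vt)/(2√(Dt))).
vt = 0.0985 × 146 = 14.381 m and 2√(Dt) = 2√(0.294 × 146) = 13.10 m.
Argument (x−vt)/(2√(Dt)) = (26.3 − 14.381)/13.10 = 0.9098; ½·erfc(0.9098) = 0.09911.
C = 3.63 × 0.09911 = 0.360 mg/L.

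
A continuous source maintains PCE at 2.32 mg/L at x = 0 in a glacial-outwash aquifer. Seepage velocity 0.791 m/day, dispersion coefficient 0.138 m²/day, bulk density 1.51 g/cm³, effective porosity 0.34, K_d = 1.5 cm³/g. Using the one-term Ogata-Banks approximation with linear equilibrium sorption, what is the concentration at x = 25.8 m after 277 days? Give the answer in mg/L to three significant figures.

Retardation factor R = 1 + ρ_b·K_d/n = 1 + 1.51 × 1.5/0.34 = 7.662.
Sorption retards both mechanisms: v_R = v/R = 0.1032 m/day, D_R = D/R = 0.01801 m²/day.
v_R·t = 0.1032 × 277 = 28.5864 m; 2√(D_R t) = 4.467 m; argument = (25.8 − 28.5864)/4.467 = -0.6238.
C = C₀ × ½·erfc(-0.6238) = 2.32 × 0.8112 = 1.88 mg/L.

1.88 mg/L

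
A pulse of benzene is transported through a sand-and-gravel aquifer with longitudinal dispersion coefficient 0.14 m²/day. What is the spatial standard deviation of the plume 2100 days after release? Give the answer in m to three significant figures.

Dispersive spreading gives a Gaussian with σ² = 2Dt; advection only shifts the center.
σ = √(2 × 0.14 × 2100) = 24.2 m.

24.2 m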